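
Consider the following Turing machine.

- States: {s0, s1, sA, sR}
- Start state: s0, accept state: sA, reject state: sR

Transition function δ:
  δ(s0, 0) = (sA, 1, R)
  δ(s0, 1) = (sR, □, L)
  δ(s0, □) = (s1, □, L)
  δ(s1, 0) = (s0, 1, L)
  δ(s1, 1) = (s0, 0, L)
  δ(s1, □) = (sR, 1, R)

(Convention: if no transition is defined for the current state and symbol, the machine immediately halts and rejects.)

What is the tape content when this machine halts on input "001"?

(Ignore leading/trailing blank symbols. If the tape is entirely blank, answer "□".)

Execution trace:
Initial: [s0]001
Step 1: δ(s0, 0) = (sA, 1, R) → 1[sA]01

The machine reaches the accept state sA and halts.

Final tape (ignoring leading/trailing blanks): 101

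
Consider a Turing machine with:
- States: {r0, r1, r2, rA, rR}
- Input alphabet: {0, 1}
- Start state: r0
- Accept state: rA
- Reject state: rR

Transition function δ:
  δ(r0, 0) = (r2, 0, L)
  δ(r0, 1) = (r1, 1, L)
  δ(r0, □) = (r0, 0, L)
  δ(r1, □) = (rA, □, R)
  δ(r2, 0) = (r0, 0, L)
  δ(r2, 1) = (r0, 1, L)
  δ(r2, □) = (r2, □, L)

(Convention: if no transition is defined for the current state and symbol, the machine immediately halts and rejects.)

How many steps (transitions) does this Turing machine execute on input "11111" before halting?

Execution trace:
Initial: [r0]11111
Step 1: δ(r0, 1) = (r1, 1, L) → [r1]□11111
Step 2: δ(r1, □) = (rA, □, R) → □[rA]11111

The machine reaches the accept state rA and halts.

The machine executed 2 steps before halting.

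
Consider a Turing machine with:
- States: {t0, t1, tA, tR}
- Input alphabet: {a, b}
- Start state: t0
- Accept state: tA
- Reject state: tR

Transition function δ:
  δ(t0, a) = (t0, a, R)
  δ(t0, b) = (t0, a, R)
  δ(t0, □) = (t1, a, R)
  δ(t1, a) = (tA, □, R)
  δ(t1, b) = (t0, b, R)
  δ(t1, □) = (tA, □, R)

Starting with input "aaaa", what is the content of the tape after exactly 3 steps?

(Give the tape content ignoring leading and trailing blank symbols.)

Execution trace:
Initial: [t0]aaaa
Step 1: δ(t0, a) = (t0, a, R) → a[t0]aaa
Step 2: δ(t0, a) = (t0, a, R) → aa[t0]aa
Step 3: δ(t0, a) = (t0, a, R) → aaa[t0]a

After 3 steps, the tape (ignoring leading/trailing blanks) is: aaaa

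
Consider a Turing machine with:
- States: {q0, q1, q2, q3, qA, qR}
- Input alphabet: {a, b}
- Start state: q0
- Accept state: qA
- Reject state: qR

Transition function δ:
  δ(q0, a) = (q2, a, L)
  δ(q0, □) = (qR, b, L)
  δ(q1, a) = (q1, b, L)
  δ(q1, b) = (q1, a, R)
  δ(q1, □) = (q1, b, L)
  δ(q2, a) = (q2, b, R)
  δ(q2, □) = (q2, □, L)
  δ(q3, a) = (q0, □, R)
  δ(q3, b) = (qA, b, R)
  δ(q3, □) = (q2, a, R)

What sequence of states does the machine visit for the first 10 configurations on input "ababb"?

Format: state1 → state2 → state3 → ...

Execution trace:
Initial: [q0]ababb
Step 1: δ(q0, a) = (q2, a, L) → [q2]□ababb
Step 2: δ(q2, □) = (q2, □, L) → [q2]□□ababb
Step 3: δ(q2, □) = (q2, □, L) → [q2]□□□ababb
Step 4: δ(q2, □) = (q2, □, L) → [q2]□□□□ababb
Step 5: δ(q2, □) = (q2, □, L) → [q2]□□□□□ababb
Step 6: δ(q2, □) = (q2, □, L) → [q2]□□□□□□ababb
Step 7: δ(q2, □) = (q2, □, L) → [q2]□□□□□□□ababb
Step 8: δ(q2, □) = (q2, □, L) → [q2]□□□□□□□□ababb
Step 9: δ(q2, □) = (q2, □, L) → [q2]□□□□□□□□□ababb

State sequence: q0 → q2 → q2 → q2 → q2 → q2 → q2 → q2 → q2 → q2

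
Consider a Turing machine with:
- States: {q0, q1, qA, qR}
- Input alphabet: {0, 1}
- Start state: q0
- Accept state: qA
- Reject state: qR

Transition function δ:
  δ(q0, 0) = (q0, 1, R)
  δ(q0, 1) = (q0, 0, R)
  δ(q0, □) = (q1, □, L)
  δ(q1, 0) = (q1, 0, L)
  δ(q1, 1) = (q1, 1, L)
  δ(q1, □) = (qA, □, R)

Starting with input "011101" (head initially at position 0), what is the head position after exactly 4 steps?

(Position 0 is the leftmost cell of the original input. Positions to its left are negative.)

Execution trace (head position shown):
Step 0: [q0]011101  (head at position 0)
Step 1: move right → 1[q0]11101  (head at position 1)
Step 2: move right → 10[q0]1101  (head at position 2)
Step 3: move right → 100[q0]101  (head at position 3)
Step 4: move right → 1000[q0]01  (head at position 4)

After 4 steps, the head is at position 4.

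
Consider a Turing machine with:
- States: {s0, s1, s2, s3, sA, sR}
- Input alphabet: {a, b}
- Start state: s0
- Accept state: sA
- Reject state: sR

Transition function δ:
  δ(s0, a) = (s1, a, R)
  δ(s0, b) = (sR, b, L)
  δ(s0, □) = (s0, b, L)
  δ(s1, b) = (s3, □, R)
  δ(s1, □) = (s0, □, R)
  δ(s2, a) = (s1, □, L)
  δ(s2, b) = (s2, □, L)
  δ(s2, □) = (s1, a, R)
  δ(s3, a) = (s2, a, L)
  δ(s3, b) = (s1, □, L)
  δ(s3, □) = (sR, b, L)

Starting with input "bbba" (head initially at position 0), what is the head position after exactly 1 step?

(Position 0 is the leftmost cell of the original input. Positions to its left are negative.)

Execution trace (head position shown):
Step 0: [s0]bbba  (head at position 0)
Step 1: move left → [sR]□bbba  (head at position -1)

After 1 step, the head is at position -1.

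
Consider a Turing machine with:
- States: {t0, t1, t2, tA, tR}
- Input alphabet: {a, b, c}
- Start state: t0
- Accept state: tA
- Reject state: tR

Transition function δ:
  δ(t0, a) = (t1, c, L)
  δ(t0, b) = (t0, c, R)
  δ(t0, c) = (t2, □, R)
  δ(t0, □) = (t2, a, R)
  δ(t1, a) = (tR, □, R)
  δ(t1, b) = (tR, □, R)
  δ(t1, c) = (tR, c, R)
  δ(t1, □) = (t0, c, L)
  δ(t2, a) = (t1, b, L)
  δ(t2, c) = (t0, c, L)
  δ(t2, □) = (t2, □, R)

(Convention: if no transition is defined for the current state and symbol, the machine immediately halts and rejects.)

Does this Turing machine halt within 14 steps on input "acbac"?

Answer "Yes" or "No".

Execution trace:
Initial: [t0]acbac
Step 1: δ(t0, a) = (t1, c, L) → [t1]□ccbac
Step 2: δ(t1, □) = (t0, c, L) → [t0]□cccbac
Step 3: δ(t0, □) = (t2, a, R) → a[t2]cccbac
Step 4: δ(t2, c) = (t0, c, L) → [t0]acccbac
Step 5: δ(t0, a) = (t1, c, L) → [t1]□ccccbac
Step 6: δ(t1, □) = (t0, c, L) → [t0]□cccccbac
Step 7: δ(t0, □) = (t2, a, R) → a[t2]cccccbac
Step 8: δ(t2, c) = (t0, c, L) → [t0]acccccbac
Step 9: δ(t0, a) = (t1, c, L) → [t1]□ccccccbac
Step 10: δ(t1, □) = (t0, c, L) → [t0]□cccccccbac
Step 11: δ(t0, □) = (t2, a, R) → a[t2]cccccccbac
Step 12: δ(t2, c) = (t0, c, L) → [t0]acccccccbac
Step 13: δ(t0, a) = (t1, c, L) → [t1]□ccccccccbac
Step 14: δ(t1, □) = (t0, c, L) → [t0]□cccccccccbac

The machine has not reached a halting state after 14 steps.
The machine did not halt within the 14-step bound.

Answer: No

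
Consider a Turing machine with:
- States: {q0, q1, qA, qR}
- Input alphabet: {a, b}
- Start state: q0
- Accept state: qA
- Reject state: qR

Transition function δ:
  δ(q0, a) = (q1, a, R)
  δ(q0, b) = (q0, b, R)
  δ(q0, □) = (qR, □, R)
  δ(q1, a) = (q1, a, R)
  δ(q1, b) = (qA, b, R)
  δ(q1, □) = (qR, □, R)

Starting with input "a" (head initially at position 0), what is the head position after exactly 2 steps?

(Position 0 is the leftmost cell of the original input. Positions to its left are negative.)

Execution trace (head position shown):
Step 0: [q0]a  (head at position 0)
Step 1: move right → a[q1]□  (head at position 1)
Step 2: move right → a□[qR]□  (head at position 2)

After 2 steps, the head is at position 2.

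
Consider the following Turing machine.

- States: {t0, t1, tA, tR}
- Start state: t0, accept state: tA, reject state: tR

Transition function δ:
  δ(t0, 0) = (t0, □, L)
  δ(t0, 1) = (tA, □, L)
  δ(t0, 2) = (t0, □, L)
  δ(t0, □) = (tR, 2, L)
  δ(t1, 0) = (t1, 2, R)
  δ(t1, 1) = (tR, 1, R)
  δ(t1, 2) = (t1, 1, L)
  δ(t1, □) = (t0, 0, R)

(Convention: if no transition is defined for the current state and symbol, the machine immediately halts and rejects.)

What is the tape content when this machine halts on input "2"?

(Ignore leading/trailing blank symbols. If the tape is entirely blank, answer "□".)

Execution trace:
Initial: [t0]2
Step 1: δ(t0, 2) = (t0, □, L) → [t0]□□
Step 2: δ(t0, □) = (tR, 2, L) → [tR]□2□

The machine reaches the reject state tR and halts.

Final tape (ignoring leading/trailing blanks): 2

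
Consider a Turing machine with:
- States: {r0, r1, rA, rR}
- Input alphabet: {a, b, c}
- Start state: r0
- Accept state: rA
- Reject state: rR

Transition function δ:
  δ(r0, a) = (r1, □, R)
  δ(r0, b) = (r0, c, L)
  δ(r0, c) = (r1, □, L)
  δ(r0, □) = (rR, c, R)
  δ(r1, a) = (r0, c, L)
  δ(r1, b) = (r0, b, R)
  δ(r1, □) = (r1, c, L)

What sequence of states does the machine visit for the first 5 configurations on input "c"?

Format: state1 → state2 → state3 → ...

Execution trace:
Initial: [r0]c
Step 1: δ(r0, c) = (r1, □, L) → [r1]□□
Step 2: δ(r1, □) = (r1, c, L) → [r1]□c□
Step 3: δ(r1, □) = (r1, c, L) → [r1]□cc□
Step 4: δ(r1, □) = (r1, c, L) → [r1]□ccc□

State sequence: r0 → r1 → r1 → r1 → r1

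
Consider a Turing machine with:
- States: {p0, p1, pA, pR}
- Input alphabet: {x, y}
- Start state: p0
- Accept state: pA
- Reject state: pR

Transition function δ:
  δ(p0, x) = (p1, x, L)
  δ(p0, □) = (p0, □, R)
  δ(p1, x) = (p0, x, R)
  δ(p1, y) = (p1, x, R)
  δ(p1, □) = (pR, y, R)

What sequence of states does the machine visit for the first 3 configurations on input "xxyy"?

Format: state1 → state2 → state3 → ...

Execution trace:
Initial: [p0]xxyy
Step 1: δ(p0, x) = (p1, x, L) → [p1]□xxyy
Step 2: δ(p1, □) = (pR, y, R) → y[pR]xxyy

The machine reaches the reject state pR and halts.

State sequence: p0 → p1 → pR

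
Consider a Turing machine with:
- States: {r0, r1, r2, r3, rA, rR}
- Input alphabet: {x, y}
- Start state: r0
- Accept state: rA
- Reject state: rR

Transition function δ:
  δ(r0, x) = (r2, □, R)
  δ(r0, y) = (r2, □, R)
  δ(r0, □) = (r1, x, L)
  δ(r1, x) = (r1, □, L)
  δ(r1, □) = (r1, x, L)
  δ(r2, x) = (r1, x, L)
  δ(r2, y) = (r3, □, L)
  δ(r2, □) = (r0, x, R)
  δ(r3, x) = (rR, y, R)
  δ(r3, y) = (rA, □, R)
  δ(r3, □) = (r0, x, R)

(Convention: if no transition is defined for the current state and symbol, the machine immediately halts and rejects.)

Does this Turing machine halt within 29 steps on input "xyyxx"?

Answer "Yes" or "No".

Execution trace:
Initial: [r0]xyyxx
Step 1: δ(r0, x) = (r2, □, R) → □[r2]yyxx
Step 2: δ(r2, y) = (r3, □, L) → [r3]□□yxx
Step 3: δ(r3, □) = (r0, x, R) → x[r0]□yxx
Step 4: δ(r0, □) = (r1, x, L) → [r1]xxyxx
Step 5: δ(r1, x) = (r1, □, L) → [r1]□□xyxx
Step 6: δ(r1, □) = (r1, x, L) → [r1]□x□xyxx
Step 7: δ(r1, □) = (r1, x, L) → [r1]□xx□xyxx
Step 8: δ(r1, □) = (r1, x, L) → [r1]□xxx□xyxx
Step 9: δ(r1, □) = (r1, x, L) → [r1]□xxxx□xyxx
Step 10: δ(r1, □) = (r1, x, L) → [r1]□xxxxx□xyxx
Step 11: δ(r1, □) = (r1, x, L) → [r1]□xxxxxx□xyxx
Step 12: δ(r1, □) = (r1, x, L) → [r1]□xxxxxxx□xyxx
Step 13: δ(r1, □) = (r1, x, L) → [r1]□xxxxxxxx□xyxx
Step 14: δ(r1, □) = (r1, x, L) → [r1]□xxxxxxxxx□xyxx
Step 15: δ(r1, □) = (r1, x, L) → [r1]□xxxxxxxxxx□xyxx
Step 16: δ(r1, □) = (r1, x, L) → [r1]□xxxxxxxxxxx□xyxx
Step 17: δ(r1, □) = (r1, x, L) → [r1]□xxxxxxxxxxxx□xyxx
Step 18: δ(r1, □) = (r1, x, L) → [r1]□xxxxxxxxxxxxx□xyxx
Step 19: δ(r1, □) = (r1, x, L) → [r1]□xxxxxxxxxxxxxx□xyxx
Step 20: δ(r1, □) = (r1, x, L) → [r1]□xxxxxxxxxxxxxxx□xyxx
Step 21: δ(r1, □) = (r1, x, L) → [r1]□xxxxxxxxxxxxxxxx□xyxx
Step 22: δ(r1, □) = (r1, x, L) → [r1]□xxxxxxxxxxxxxxxxx□xyxx
Step 23: δ(r1, □) = (r1, x, L) → [r1]□xxxxxxxxxxxxxxxxxx□xyxx
Step 24: δ(r1, □) = (r1, x, L) → [r1]□xxxxxxxxxxxxxxxxxxx□xyxx
Step 25: δ(r1, □) = (r1, x, L) → [r1]□xxxxxxxxxxxxxxxxxxxx□xyxx
Step 26: δ(r1, □) = (r1, x, L) → [r1]□xxxxxxxxxxxxxxxxxxxxx□xyxx
Step 27: δ(r1, □) = (r1, x, L) → [r1]□xxxxxxxxxxxxxxxxxxxxxx□xyxx
Step 28: δ(r1, □) = (r1, x, L) → [r1]□xxxxxxxxxxxxxxxxxxxxxxx□xyxx
Step 29: δ(r1, □) = (r1, x, L) → [r1]□xxxxxxxxxxxxxxxxxxxxxxxx□xyxx

The machine has not reached a halting state after 29 steps.
The machine did not halt within the 29-step bound.

Answer: No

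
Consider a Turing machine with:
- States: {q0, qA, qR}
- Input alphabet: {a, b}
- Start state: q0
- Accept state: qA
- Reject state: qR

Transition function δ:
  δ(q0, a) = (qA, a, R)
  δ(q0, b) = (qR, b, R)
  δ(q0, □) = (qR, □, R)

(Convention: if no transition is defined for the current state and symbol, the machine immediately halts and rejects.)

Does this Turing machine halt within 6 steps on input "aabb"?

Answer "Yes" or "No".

Execution trace:
Initial: [q0]aabb
Step 1: δ(q0, a) = (qA, a, R) → a[qA]abb

The machine reaches the accept state qA and halts.
The machine halted after 1 step (within the 6-step bound).

Answer: Yes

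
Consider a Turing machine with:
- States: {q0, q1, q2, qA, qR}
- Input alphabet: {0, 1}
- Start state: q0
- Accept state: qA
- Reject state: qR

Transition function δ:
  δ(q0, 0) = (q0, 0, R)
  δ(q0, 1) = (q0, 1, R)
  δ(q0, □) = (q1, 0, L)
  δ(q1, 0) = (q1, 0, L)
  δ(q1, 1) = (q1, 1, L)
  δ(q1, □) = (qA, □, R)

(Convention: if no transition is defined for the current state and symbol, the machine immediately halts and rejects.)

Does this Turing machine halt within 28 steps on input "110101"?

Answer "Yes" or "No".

Execution trace:
Initial: [q0]110101
Step 1: δ(q0, 1) = (q0, 1, R) → 1[q0]10101
Step 2: δ(q0, 1) = (q0, 1, R) → 11[q0]0101
Step 3: δ(q0, 0) = (q0, 0, R) → 110[q0]101
Step 4: δ(q0, 1) = (q0, 1, R) → 1101[q0]01
Step 5: δ(q0, 0) = (q0, 0, R) → 11010[q0]1
Step 6: δ(q0, 1) = (q0, 1, R) → 110101[q0]□
Step 7: δ(q0, □) = (q1, 0, L) → 11010[q1]10
Step 8: δ(q1, 1) = (q1, 1, L) → 1101[q1]010
Step 9: δ(q1, 0) = (q1, 0, L) → 110[q1]1010
Step 10: δ(q1, 1) = (q1, 1, L) → 11[q1]01010
Step 11: δ(q1, 0) = (q1, 0, L) → 1[q1]101010
Step 12: δ(q1, 1) = (q1, 1, L) → [q1]1101010
Step 13: δ(q1, 1) = (q1, 1, L) → [q1]□1101010
Step 14: δ(q1, □) = (qA, □, R) → □[qA]1101010

The machine reaches the accept state qA and halts.
The machine halted after 14 steps (within the 28-step bound).

Answer: Yes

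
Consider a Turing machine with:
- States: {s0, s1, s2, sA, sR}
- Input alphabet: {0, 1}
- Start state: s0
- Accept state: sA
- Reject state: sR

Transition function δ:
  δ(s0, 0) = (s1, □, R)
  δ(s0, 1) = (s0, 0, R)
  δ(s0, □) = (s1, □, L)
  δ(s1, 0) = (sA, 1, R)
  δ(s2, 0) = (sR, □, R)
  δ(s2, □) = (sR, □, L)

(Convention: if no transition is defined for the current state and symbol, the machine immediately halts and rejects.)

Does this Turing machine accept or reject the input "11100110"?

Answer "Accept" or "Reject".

Execution trace:
Initial: [s0]11100110
Step 1: δ(s0, 1) = (s0, 0, R) → 0[s0]1100110
Step 2: δ(s0, 1) = (s0, 0, R) → 00[s0]100110
Step 3: δ(s0, 1) = (s0, 0, R) → 000[s0]00110
Step 4: δ(s0, 0) = (s1, □, R) → 000□[s1]0110
Step 5: δ(s1, 0) = (sA, 1, R) → 000□1[sA]110

The machine reaches the accept state sA and halts.

Answer: Accept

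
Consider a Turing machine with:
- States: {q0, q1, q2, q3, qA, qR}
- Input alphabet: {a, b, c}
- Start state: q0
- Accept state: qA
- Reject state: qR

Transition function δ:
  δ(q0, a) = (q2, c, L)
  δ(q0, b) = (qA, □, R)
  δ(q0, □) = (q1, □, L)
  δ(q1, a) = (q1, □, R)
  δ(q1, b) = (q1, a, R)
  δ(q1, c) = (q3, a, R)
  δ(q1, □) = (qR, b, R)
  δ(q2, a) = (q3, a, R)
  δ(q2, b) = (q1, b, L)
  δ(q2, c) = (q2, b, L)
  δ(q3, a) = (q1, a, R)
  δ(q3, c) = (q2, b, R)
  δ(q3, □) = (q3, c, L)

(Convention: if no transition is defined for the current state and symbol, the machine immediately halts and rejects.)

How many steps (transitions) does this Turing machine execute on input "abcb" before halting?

Execution trace:
Initial: [q0]abcb
Step 1: δ(q0, a) = (q2, c, L) → [q2]□cbcb

No transition is defined for δ(q2, □). By convention the machine halts and rejects.

The machine executed 1 step before halting.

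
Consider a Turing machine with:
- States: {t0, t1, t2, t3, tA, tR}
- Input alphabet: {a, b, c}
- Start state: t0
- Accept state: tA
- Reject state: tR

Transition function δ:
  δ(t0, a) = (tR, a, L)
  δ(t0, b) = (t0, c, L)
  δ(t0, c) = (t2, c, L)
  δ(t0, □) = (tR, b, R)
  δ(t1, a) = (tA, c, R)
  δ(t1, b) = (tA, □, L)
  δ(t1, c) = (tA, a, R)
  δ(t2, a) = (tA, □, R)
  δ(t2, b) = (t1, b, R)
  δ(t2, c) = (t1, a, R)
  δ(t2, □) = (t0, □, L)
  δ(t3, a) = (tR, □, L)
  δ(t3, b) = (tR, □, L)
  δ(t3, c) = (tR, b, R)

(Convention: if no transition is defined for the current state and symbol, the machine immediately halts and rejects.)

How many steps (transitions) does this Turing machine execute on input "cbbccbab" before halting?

Execution trace:
Initial: [t0]cbbccbab
Step 1: δ(t0, c) = (t2, c, L) → [t2]□cbbccbab
Step 2: δ(t2, □) = (t0, □, L) → [t0]□□cbbccbab
Step 3: δ(t0, □) = (tR, b, R) → b[tR]□cbbccbab

The machine reaches the reject state tR and halts.

The machine executed 3 steps before halting.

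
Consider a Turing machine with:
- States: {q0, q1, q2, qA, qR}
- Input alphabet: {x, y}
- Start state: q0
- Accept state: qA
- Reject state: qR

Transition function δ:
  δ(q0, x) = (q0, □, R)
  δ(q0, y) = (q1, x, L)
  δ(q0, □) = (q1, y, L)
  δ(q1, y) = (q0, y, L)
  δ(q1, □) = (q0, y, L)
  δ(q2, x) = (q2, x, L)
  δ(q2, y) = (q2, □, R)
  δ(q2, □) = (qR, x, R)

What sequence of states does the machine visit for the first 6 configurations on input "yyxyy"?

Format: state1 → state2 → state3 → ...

Execution trace:
Initial: [q0]yyxyy
Step 1: δ(q0, y) = (q1, x, L) → [q1]□xyxyy
Step 2: δ(q1, □) = (q0, y, L) → [q0]□yxyxyy
Step 3: δ(q0, □) = (q1, y, L) → [q1]□yyxyxyy
Step 4: δ(q1, □) = (q0, y, L) → [q0]□yyyxyxyy
Step 5: δ(q0, □) = (q1, y, L) → [q1]□yyyyxyxyy

State sequence: q0 → q1 → q0 → q1 → q0 → q1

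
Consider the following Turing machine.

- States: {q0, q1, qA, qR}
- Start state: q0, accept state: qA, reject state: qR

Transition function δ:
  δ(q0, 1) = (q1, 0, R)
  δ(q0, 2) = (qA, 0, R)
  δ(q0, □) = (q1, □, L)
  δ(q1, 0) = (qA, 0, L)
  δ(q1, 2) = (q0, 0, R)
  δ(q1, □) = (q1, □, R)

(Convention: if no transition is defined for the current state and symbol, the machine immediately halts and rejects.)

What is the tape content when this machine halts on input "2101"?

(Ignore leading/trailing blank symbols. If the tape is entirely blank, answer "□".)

Execution trace:
Initial: [q0]2101
Step 1: δ(q0, 2) = (qA, 0, R) → 0[qA]101

The machine reaches the accept state qA and halts.

Final tape (ignoring leading/trailing blanks): 0101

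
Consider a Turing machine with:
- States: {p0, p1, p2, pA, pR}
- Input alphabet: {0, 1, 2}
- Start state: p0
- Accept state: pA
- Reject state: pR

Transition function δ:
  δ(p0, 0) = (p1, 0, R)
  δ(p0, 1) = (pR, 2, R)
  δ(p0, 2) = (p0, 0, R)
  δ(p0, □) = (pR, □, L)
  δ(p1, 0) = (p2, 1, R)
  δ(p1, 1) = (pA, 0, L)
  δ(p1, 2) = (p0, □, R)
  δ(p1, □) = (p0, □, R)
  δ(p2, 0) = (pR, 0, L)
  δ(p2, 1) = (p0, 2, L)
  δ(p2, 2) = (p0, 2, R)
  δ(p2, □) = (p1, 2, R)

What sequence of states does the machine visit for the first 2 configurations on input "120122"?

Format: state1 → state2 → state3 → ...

Execution trace:
Initial: [p0]120122
Step 1: δ(p0, 1) = (pR, 2, R) → 2[pR]20122

The machine reaches the reject state pR and halts.

State sequence: p0 → pR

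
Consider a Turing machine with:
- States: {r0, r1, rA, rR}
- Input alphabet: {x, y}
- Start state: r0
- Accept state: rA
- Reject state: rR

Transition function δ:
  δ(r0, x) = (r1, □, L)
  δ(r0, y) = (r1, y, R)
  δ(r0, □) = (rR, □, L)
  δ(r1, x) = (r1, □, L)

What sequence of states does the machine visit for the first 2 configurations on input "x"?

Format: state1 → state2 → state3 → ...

Execution trace:
Initial: [r0]x
Step 1: δ(r0, x) = (r1, □, L) → [r1]□□

No transition is defined for δ(r1, □). By convention the machine halts and rejects.

State sequence: r0 → r1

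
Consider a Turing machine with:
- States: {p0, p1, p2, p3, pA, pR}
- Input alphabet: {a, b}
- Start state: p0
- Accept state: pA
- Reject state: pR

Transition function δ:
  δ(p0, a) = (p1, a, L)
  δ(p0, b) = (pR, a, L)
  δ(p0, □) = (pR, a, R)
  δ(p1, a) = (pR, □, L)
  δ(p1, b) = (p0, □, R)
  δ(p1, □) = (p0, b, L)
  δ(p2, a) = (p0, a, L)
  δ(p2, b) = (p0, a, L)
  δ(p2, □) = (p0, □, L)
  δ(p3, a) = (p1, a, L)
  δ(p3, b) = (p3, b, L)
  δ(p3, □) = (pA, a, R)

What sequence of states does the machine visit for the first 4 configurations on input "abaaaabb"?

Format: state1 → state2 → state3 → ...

Execution trace:
Initial: [p0]abaaaabb
Step 1: δ(p0, a) = (p1, a, L) → [p1]□abaaaabb
Step 2: δ(p1, □) = (p0, b, L) → [p0]□babaaaabb
Step 3: δ(p0, □) = (pR, a, R) → a[pR]babaaaabb

The machine reaches the reject state pR and halts.

State sequence: p0 → p1 → p0 → pR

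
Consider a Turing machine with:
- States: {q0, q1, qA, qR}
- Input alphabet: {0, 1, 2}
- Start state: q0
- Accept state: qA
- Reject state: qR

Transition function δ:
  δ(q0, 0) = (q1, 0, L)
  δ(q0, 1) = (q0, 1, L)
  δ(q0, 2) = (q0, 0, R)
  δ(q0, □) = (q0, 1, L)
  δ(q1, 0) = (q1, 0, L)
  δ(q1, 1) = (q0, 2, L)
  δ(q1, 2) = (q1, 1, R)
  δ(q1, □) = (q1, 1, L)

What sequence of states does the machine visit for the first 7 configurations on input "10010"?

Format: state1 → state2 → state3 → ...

Execution trace:
Initial: [q0]10010
Step 1: δ(q0, 1) = (q0, 1, L) → [q0]□10010
Step 2: δ(q0, □) = (q0, 1, L) → [q0]□110010
Step 3: δ(q0, □) = (q0, 1, L) → [q0]□1110010
Step 4: δ(q0, □) = (q0, 1, L) → [q0]□11110010
Step 5: δ(q0, □) = (q0, 1, L) → [q0]□111110010
Step 6: δ(q0, □) = (q0, 1, L) → [q0]□1111110010

State sequence: q0 → q0 → q0 → q0 → q0 → q0 → q0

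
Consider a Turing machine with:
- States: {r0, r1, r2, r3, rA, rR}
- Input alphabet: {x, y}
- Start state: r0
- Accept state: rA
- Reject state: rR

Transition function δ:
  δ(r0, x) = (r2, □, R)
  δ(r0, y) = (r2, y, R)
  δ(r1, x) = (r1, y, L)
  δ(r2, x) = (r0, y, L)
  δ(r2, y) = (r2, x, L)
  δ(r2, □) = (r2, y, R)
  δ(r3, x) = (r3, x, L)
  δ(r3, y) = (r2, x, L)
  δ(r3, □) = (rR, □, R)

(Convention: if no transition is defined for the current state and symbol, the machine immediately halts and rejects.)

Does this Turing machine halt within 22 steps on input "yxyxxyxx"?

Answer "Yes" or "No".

Execution trace:
Initial: [r0]yxyxxyxx
Step 1: δ(r0, y) = (r2, y, R) → y[r2]xyxxyxx
Step 2: δ(r2, x) = (r0, y, L) → [r0]yyyxxyxx
Step 3: δ(r0, y) = (r2, y, R) → y[r2]yyxxyxx
Step 4: δ(r2, y) = (r2, x, L) → [r2]yxyxxyxx
Step 5: δ(r2, y) = (r2, x, L) → [r2]□xxyxxyxx
Step 6: δ(r2, □) = (r2, y, R) → y[r2]xxyxxyxx
Step 7: δ(r2, x) = (r0, y, L) → [r0]yyxyxxyxx
Step 8: δ(r0, y) = (r2, y, R) → y[r2]yxyxxyxx
Step 9: δ(r2, y) = (r2, x, L) → [r2]yxxyxxyxx
Step 10: δ(r2, y) = (r2, x, L) → [r2]□xxxyxxyxx
Step 11: δ(r2, □) = (r2, y, R) → y[r2]xxxyxxyxx
Step 12: δ(r2, x) = (r0, y, L) → [r0]yyxxyxxyxx
Step 13: δ(r0, y) = (r2, y, R) → y[r2]yxxyxxyxx
Step 14: δ(r2, y) = (r2, x, L) → [r2]yxxxyxxyxx
Step 15: δ(r2, y) = (r2, x, L) → [r2]□xxxxyxxyxx
Step 16: δ(r2, □) = (r2, y, R) → y[r2]xxxxyxxyxx
Step 17: δ(r2, x) = (r0, y, L) → [r0]yyxxxyxxyxx
Step 18: δ(r0, y) = (r2, y, R) → y[r2]yxxxyxxyxx
Step 19: δ(r2, y) = (r2, x, L) → [r2]yxxxxyxxyxx
Step 20: δ(r2, y) = (r2, x, L) → [r2]□xxxxxyxxyxx
Step 21: δ(r2, □) = (r2, y, R) → y[r2]xxxxxyxxyxx
Step 22: δ(r2, x) = (r0, y, L) → [r0]yyxxxxyxxyxx

The machine has not reached a halting state after 22 steps.
The machine did not halt within the 22-step bound.

Answer: No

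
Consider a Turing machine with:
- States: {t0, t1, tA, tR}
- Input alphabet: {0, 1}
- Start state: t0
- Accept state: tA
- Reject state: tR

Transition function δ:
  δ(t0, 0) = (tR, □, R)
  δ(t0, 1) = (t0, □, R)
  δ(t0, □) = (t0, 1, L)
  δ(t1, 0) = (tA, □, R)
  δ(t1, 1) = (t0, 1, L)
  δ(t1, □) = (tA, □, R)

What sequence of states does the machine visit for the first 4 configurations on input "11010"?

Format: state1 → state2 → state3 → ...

Execution trace:
Initial: [t0]11010
Step 1: δ(t0, 1) = (t0, □, R) → □[t0]1010
Step 2: δ(t0, 1) = (t0, □, R) → □□[t0]010
Step 3: δ(t0, 0) = (tR, □, R) → □□□[tR]10

The machine reaches the reject state tR and halts.

State sequence: t0 → t0 → t0 → tR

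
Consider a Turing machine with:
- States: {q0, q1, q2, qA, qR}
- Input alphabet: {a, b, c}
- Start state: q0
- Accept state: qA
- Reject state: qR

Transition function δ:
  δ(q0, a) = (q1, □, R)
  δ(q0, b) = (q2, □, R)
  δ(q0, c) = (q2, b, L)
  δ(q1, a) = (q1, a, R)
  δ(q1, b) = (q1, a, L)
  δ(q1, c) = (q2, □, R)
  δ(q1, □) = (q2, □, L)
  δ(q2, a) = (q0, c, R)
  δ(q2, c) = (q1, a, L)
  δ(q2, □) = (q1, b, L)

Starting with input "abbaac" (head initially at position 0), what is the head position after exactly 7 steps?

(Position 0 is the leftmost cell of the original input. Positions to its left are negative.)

Execution trace (head position shown):
Step 0: [q0]abbaac  (head at position 0)
Step 1: move right → □[q1]bbaac  (head at position 1)
Step 2: move left → [q1]□abaac  (head at position 0)
Step 3: move left → [q2]□□abaac  (head at position -1)
Step 4: move left → [q1]□b□abaac  (head at position -2)
Step 5: move left → [q2]□□b□abaac  (head at position -3)
Step 6: move left → [q1]□b□b□abaac  (head at position -4)
Step 7: move left → [q2]□□b□b□abaac  (head at position -5)

After 7 steps, the head is at position -5.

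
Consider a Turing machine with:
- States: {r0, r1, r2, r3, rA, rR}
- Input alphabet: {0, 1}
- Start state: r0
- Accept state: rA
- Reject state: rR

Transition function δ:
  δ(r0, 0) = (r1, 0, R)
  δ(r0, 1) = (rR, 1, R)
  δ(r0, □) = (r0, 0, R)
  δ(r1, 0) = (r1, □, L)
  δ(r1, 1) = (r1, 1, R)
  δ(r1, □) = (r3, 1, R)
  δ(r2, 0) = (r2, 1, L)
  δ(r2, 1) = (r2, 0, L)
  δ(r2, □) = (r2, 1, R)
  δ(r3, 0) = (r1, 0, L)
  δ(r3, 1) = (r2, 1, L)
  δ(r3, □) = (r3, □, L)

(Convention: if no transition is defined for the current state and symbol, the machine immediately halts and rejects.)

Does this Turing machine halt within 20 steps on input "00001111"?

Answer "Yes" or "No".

Execution trace:
Initial: [r0]00001111
Step 1: δ(r0, 0) = (r1, 0, R) → 0[r1]0001111
Step 2: δ(r1, 0) = (r1, □, L) → [r1]0□001111
Step 3: δ(r1, 0) = (r1, □, L) → [r1]□□□001111
Step 4: δ(r1, □) = (r3, 1, R) → 1[r3]□□001111
Step 5: δ(r3, □) = (r3, □, L) → [r3]1□□001111
Step 6: δ(r3, 1) = (r2, 1, L) → [r2]□1□□001111
Step 7: δ(r2, □) = (r2, 1, R) → 1[r2]1□□001111
Step 8: δ(r2, 1) = (r2, 0, L) → [r2]10□□001111
Step 9: δ(r2, 1) = (r2, 0, L) → [r2]□00□□001111
Step 10: δ(r2, □) = (r2, 1, R) → 1[r2]00□□001111
Step 11: δ(r2, 0) = (r2, 1, L) → [r2]110□□001111
Step 12: δ(r2, 1) = (r2, 0, L) → [r2]□010□□001111
Step 13: δ(r2, □) = (r2, 1, R) → 1[r2]010□□001111
Step 14: δ(r2, 0) = (r2, 1, L) → [r2]1110□□001111
Step 15: δ(r2, 1) = (r2, 0, L) → [r2]□0110□□001111
Step 16: δ(r2, □) = (r2, 1, R) → 1[r2]0110□□001111
Step 17: δ(r2, 0) = (r2, 1, L) → [r2]11110□□001111
Step 18: δ(r2, 1) = (r2, 0, L) → [r2]□01110□□001111
Step 19: δ(r2, □) = (r2, 1, R) → 1[r2]01110□□001111
Step 20: δ(r2, 0) = (r2, 1, L) → [r2]111110□□001111

The machine has not reached a halting state after 20 steps.
The machine did not halt within the 20-step bound.

Answer: No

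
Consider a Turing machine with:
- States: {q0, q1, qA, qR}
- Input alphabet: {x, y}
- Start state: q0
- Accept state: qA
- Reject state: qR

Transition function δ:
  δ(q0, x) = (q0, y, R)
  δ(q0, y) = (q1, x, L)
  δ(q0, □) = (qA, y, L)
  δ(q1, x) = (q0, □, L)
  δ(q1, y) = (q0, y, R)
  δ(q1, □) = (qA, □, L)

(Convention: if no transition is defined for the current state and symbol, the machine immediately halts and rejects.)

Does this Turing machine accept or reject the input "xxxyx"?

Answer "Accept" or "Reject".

Execution trace:
Initial: [q0]xxxyx
Step 1: δ(q0, x) = (q0, y, R) → y[q0]xxyx
Step 2: δ(q0, x) = (q0, y, R) → yy[q0]xyx
Step 3: δ(q0, x) = (q0, y, R) → yyy[q0]yx
Step 4: δ(q0, y) = (q1, x, L) → yy[q1]yxx
Step 5: δ(q1, y) = (q0, y, R) → yyy[q0]xx
Step 6: δ(q0, x) = (q0, y, R) → yyyy[q0]x
Step 7: δ(q0, x) = (q0, y, R) → yyyyy[q0]□
Step 8: δ(q0, □) = (qA, y, L) → yyyy[qA]yy

The machine reaches the accept state qA and halts.

Answer: Accept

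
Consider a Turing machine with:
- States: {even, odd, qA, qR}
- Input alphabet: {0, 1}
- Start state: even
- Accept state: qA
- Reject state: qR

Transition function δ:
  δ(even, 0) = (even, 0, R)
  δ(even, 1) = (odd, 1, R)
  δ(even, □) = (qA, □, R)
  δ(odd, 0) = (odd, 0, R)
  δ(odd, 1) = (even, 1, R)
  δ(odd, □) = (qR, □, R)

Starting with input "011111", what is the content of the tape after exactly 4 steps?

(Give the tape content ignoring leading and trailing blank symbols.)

Execution trace:
Initial: [even]011111
Step 1: δ(even, 0) = (even, 0, R) → 0[even]11111
Step 2: δ(even, 1) = (odd, 1, R) → 01[odd]1111
Step 3: δ(odd, 1) = (even, 1, R) → 011[even]111
Step 4: δ(even, 1) = (odd, 1, R) → 0111[odd]11

After 4 steps, the tape (ignoring leading/trailing blanks) is: 011111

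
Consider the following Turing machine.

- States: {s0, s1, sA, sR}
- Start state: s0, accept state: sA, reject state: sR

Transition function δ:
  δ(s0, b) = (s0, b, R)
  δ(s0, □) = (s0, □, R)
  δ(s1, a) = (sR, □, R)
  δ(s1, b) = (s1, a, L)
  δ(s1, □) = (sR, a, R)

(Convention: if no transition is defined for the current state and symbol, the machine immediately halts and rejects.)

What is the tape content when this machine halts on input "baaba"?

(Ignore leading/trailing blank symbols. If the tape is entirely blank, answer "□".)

Execution trace:
Initial: [s0]baaba
Step 1: δ(s0, b) = (s0, b, R) → b[s0]aaba

No transition is defined for δ(s0, a). By convention the machine halts and rejects.

Final tape (ignoring leading/trailing blanks): baaba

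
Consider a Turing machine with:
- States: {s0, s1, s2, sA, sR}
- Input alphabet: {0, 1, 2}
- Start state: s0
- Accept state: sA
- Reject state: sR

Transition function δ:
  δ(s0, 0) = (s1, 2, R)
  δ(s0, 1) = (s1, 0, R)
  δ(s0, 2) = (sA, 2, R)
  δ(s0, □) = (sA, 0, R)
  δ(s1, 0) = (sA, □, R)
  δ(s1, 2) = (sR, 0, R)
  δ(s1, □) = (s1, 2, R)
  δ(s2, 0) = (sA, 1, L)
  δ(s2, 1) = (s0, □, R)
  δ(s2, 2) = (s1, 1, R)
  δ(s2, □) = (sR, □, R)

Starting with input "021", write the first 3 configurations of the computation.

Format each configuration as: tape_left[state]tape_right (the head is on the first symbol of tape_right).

Transitions applied:
Step 1: δ(s0, 0) = (s1, 2, R)
Step 2: δ(s1, 2) = (sR, 0, R)

The first 3 configurations are:
[s0]021 ⊢ 2[s1]21 ⊢ 20[sR]1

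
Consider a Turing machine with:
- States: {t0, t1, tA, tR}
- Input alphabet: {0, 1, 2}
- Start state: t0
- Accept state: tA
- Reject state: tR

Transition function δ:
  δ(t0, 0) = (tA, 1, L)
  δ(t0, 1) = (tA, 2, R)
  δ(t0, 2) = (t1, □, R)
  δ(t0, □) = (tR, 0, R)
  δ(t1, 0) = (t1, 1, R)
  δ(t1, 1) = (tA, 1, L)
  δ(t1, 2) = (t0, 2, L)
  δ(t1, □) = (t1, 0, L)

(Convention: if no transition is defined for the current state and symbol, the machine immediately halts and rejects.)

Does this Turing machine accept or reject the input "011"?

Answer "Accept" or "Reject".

Execution trace:
Initial: [t0]011
Step 1: δ(t0, 0) = (tA, 1, L) → [tA]□111

The machine reaches the accept state tA and halts.

Answer: Accept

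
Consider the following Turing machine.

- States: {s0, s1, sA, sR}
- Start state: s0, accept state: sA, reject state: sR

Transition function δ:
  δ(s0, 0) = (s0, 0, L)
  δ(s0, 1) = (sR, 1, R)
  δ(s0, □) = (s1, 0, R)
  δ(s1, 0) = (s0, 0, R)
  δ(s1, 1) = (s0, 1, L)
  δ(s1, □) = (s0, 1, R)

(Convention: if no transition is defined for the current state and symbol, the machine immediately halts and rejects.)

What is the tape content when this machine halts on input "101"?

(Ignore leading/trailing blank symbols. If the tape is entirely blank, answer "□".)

Execution trace:
Initial: [s0]101
Step 1: δ(s0, 1) = (sR, 1, R) → 1[sR]01

The machine reaches the reject state sR and halts.

Final tape (ignoring leading/trailing blanks): 101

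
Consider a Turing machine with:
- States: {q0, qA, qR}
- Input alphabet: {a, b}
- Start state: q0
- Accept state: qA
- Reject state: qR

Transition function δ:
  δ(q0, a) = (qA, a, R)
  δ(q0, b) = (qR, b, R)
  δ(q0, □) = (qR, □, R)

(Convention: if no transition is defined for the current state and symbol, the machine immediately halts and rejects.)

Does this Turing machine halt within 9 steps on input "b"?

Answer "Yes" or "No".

Execution trace:
Initial: [q0]b
Step 1: δ(q0, b) = (qR, b, R) → b[qR]□

The machine reaches the reject state qR and halts.
The machine halted after 1 step (within the 9-step bound).

Answer: Yes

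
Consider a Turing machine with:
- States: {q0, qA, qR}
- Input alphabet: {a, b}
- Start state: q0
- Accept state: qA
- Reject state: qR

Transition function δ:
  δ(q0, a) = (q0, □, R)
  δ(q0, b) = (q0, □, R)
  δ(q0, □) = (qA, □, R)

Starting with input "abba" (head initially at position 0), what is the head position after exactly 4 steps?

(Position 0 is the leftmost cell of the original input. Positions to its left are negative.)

Execution trace (head position shown):
Step 0: [q0]abba  (head at position 0)
Step 1: move right → □[q0]bba  (head at position 1)
Step 2: move right → □□[q0]ba  (head at position 2)
Step 3: move right → □□□[q0]a  (head at position 3)
Step 4: move right → □□□□[q0]□  (head at position 4)

After 4 steps, the head is at position 4.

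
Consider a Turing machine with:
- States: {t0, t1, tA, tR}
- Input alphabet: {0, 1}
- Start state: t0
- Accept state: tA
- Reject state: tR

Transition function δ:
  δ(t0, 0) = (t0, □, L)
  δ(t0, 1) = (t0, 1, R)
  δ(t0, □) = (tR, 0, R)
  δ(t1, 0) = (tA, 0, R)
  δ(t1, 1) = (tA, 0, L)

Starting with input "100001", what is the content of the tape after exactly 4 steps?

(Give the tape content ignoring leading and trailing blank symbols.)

Execution trace:
Initial: [t0]100001
Step 1: δ(t0, 1) = (t0, 1, R) → 1[t0]00001
Step 2: δ(t0, 0) = (t0, □, L) → [t0]1□0001
Step 3: δ(t0, 1) = (t0, 1, R) → 1[t0]□0001
Step 4: δ(t0, □) = (tR, 0, R) → 10[tR]0001

The machine reaches the reject state tR and halts.

After 4 steps, the tape (ignoring leading/trailing blanks) is: 100001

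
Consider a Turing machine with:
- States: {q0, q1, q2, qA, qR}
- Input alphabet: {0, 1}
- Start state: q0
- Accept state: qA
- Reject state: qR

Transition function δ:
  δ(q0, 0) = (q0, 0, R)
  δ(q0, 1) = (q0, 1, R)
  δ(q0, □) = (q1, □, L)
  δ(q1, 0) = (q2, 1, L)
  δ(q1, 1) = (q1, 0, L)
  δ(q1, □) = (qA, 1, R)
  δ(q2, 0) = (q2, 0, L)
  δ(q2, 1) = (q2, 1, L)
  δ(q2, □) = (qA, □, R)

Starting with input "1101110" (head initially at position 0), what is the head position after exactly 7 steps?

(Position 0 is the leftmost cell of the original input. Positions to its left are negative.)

Execution trace (head position shown):
Step 0: [q0]1101110  (head at position 0)
Step 1: move right → 1[q0]101110  (head at position 1)
Step 2: move right → 11[q0]01110  (head at position 2)
Step 3: move right → 110[q0]1110  (head at position 3)
Step 4: move right → 1101[q0]110  (head at position 4)
Step 5: move right → 11011[q0]10  (head at position 5)
Step 6: move right → 110111[q0]0  (head at position 6)
Step 7: move right → 1101110[q0]□  (head at position 7)

After 7 steps, the head is at position 7.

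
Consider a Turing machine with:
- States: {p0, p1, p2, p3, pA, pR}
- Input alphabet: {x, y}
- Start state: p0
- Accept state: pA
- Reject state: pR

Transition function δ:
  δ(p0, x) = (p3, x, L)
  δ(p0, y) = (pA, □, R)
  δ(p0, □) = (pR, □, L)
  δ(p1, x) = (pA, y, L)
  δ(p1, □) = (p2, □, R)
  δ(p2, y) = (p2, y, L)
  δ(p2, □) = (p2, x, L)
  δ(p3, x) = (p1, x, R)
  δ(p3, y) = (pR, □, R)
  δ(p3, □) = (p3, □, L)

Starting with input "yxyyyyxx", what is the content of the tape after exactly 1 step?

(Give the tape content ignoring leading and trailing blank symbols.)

Execution trace:
Initial: [p0]yxyyyyxx
Step 1: δ(p0, y) = (pA, □, R) → □[pA]xyyyyxx

The machine reaches the accept state pA and halts.

After 1 step, the tape (ignoring leading/trailing blanks) is: xyyyyxx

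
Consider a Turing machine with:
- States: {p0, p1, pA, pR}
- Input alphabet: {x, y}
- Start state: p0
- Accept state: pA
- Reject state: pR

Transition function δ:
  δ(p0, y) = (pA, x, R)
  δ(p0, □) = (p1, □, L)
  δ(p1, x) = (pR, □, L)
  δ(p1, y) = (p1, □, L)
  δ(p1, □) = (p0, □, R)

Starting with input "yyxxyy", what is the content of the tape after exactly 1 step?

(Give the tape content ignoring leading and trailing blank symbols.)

Execution trace:
Initial: [p0]yyxxyy
Step 1: δ(p0, y) = (pA, x, R) → x[pA]yxxyy

The machine reaches the accept state pA and halts.

After 1 step, the tape (ignoring leading/trailing blanks) is: xyxxyy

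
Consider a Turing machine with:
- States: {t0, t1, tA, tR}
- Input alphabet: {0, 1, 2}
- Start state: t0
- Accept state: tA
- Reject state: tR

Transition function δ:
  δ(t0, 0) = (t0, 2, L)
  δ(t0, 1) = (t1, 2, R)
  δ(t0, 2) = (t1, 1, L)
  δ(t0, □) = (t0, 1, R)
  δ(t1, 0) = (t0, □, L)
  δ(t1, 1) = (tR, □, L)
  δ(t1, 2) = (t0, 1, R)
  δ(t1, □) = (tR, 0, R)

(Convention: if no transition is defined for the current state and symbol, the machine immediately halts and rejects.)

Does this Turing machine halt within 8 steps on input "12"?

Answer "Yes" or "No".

Execution trace:
Initial: [t0]12
Step 1: δ(t0, 1) = (t1, 2, R) → 2[t1]2
Step 2: δ(t1, 2) = (t0, 1, R) → 21[t0]□
Step 3: δ(t0, □) = (t0, 1, R) → 211[t0]□
Step 4: δ(t0, □) = (t0, 1, R) → 2111[t0]□
Step 5: δ(t0, □) = (t0, 1, R) → 21111[t0]□
Step 6: δ(t0, □) = (t0, 1, R) → 211111[t0]□
Step 7: δ(t0, □) = (t0, 1, R) → 2111111[t0]□
Step 8: δ(t0, □) = (t0, 1, R) → 21111111[t0]□

The machine has not reached a halting state after 8 steps.
The machine did not halt within the 8-step bound.

Answer: No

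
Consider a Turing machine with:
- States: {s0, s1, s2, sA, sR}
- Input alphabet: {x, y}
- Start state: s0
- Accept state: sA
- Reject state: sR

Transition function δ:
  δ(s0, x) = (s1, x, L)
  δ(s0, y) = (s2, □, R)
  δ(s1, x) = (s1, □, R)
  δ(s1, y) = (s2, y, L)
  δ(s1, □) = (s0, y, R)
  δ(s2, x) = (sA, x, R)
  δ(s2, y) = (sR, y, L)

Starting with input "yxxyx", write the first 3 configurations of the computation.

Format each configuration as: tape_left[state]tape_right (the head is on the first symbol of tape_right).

Transitions applied:
Step 1: δ(s0, y) = (s2, □, R)
Step 2: δ(s2, x) = (sA, x, R)

The first 3 configurations are:
[s0]yxxyx ⊢ □[s2]xxyx ⊢ □x[sA]xyx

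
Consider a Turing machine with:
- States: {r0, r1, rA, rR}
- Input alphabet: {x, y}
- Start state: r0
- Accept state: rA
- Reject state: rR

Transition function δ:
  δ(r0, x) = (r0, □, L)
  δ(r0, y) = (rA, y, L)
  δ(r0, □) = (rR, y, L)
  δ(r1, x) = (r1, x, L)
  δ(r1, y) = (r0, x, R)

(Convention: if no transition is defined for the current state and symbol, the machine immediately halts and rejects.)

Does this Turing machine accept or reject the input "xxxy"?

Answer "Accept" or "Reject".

Execution trace:
Initial: [r0]xxxy
Step 1: δ(r0, x) = (r0, □, L) → [r0]□□xxy
Step 2: δ(r0, □) = (rR, y, L) → [rR]□y□xxy

The machine reaches the reject state rR and halts.

Answer: Reject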